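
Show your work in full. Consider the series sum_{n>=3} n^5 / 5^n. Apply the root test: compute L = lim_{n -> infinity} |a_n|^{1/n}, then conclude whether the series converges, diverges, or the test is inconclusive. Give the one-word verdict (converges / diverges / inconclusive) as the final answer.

Let a_n denote the general term. Form |a_n|^(1/n) and simplify:
|a_n|^(1/n) = n^(5/n)/5
Take the limit as n -> infinity: L = 1/5.
Since L = 1/5 < 1, the root test implies convergence.

converges


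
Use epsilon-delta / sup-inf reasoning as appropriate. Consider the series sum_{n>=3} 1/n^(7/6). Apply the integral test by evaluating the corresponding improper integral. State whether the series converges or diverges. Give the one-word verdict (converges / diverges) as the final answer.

Let f(x) = x^(-7/6). Then f is positive, continuous, and decreasing on [3, infinity), so the integral test applies.
Compute the improper integral int_{3}^infinity f(x) dx:
  antiderivative F(x) = -6/x^(1/6).
  As x -> infinity, F(x) -> 0 (since p = 7/6 > 1).
  So int = F(infinity) - F(3) = 0 - (-2*3^(5/6)) = 2*3^(5/6).
  Finite, so by the integral test, the series converges.

converges


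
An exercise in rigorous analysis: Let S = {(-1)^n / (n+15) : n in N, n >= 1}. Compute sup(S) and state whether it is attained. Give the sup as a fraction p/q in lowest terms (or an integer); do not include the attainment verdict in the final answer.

Analysis:
- Values: -1/16, 1/17, -1/18, 1/19, -1/20, ...
- Positive terms (even n): 1/(2+15), 1/(4+15), ... decreasing -> max = 1/17 (n=2).
- Negative terms (odd n): -1/(1+15), -1/(3+15), ... increasing -> min = -1/16 (n=1).
- So sup = 1/17 (attained at n=2); inf = -1/16 (attained at n=1).
Conclusion: sup(S) = 1/17, attained in S.

1/17


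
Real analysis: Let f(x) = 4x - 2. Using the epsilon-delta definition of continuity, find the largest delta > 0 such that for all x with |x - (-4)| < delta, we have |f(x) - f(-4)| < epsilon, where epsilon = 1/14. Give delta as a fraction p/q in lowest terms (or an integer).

We compute f(-4) = 4*(-4) - 2 = -18.
|f(x) - f(-4)| = |4x - 2 - (-18)| = |4(x - (-4))| = 4|x - (-4)|.
We need 4|x - (-4)| < 1/14, i.e. |x - (-4)| < 1/14 / 4 = 1/56.
So any delta <= 1/56 works. Conversely, if delta > 1/56, then x = -4 + 1/56 satisfies |x - (-4)| = 1/56 < delta but |f(x) - f(-4)| = 4 * 1/56 = 1/14, which is not < 1/14; so no larger delta works.
Hence the largest such delta is 1/56.

1/56


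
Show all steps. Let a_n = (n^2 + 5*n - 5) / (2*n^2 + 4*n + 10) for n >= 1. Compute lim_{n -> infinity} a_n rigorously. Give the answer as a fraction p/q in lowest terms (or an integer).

Divide numerator and denominator by n^2, the highest power:
numerator / n^2 = 1 + 5/n - 5/n^2
denominator / n^2 = 2 + 4/n + 10/n^2
As n -> infinity, all terms of the form c/n^k (k >= 1) tend to 0.
So numerator / n^2 -> 1 and denominator / n^2 -> 2.
Therefore lim a_n = 1/2.

1/2


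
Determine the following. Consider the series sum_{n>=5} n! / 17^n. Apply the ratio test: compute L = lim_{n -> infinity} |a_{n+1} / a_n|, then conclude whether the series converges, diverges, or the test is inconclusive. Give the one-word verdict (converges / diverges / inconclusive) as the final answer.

Let a_n denote the general term. Form the ratio a_{n+1}/a_n and simplify:
a_{n+1}/a_n = n/17 + 1/17
Take the limit as n -> infinity: L = infinity.
Since L = infinity > 1 (or L = infinity), the ratio test implies the series diverges.

diverges


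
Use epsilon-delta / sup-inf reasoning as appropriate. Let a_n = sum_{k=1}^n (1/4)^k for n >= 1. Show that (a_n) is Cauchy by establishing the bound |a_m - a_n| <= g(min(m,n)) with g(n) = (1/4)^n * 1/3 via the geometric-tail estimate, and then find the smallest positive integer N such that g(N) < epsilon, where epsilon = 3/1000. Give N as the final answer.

For m > n >= 1: |a_m - a_n| = sum_{k=n+1}^m (1/4)^k < sum_{k=n+1}^infinity (1/4)^k = (1/4)^(n+1) / (1 - 1/4) = (1/4)^n * (1/4) * (4/3) = (1/4)^n * 1/3.
So g(n) = (1/4)^n / 3. Since g(n) -> 0, (a_n) is Cauchy.
Now solve g(N) < 3/1000: (1/4)^N / 3 < 3/1000 <=> 4^N > 1 / (3 * 3/1000) = 1000/9.
Check powers of 4: 4^3 = 64 <= 1000/9, 4^4 = 256 > 1000/9.
So the smallest such N is 4. Check: g(4) = 1/(3 * 256) = 1/768 < 3/1000.

4


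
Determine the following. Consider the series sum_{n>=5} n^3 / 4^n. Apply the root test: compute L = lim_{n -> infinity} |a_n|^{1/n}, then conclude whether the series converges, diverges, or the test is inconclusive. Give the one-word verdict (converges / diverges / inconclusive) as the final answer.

Let a_n denote the general term. Form |a_n|^(1/n) and simplify:
|a_n|^(1/n) = n^(3/n)/4
Take the limit as n -> infinity: L = 1/4.
Since L = 1/4 < 1, the root test implies convergence.

converges


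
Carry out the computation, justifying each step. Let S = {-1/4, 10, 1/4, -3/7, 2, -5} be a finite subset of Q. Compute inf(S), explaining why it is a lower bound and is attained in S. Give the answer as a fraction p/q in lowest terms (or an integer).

S is finite, so inf(S) = min(S).
Sorted increasing:
-5, -3/7, -1/4, 1/4, 2, 10
The extremum is -5.
For every x in S, x >= -5. And -5 is in S, so it is attained.
Therefore inf(S) = -5.

-5


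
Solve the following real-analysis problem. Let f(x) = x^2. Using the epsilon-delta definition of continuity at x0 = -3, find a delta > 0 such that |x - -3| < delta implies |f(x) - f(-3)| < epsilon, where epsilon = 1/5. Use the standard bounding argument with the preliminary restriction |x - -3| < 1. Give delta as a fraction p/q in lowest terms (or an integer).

Factor: |x^2 - (-3)^2| = |x - -3| * |x + -3|.
Impose |x - -3| < 1 first. Then |x + -3| = |(x - -3) + 2*(-3)| <= |x - -3| + 2*|-3| < 1 + 6 = 7.
So |x^2 - (-3)^2| < delta * 7.
We need delta * 7 <= 1/5, i.e. delta <= 1/5/7 = 1/35.
Since 1/35 < 1, this is tighter than 1; take delta = 1/35.
So delta = 1/35 works.

1/35


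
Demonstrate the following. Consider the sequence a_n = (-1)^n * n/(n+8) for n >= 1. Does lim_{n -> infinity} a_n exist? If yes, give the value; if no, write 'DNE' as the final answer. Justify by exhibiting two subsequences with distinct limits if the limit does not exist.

Examine the behaviour of a_n along subsequences.
a_{2k} = 2k/(2k+8) -> 1. a_{2k+1} = -(2k+1)/(2k+9) -> -1.
Since these two subsequential limits are 1 and -1, distinct, the full sequence cannot converge (a convergent sequence has all subsequences tending to the same limit). So lim a_n does not exist.

DNE


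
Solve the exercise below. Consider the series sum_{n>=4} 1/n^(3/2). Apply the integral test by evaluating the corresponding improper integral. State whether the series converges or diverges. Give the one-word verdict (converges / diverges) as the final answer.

Let f(x) = x^(-3/2). Then f is positive, continuous, and decreasing on [4, infinity), so the integral test applies.
Compute the improper integral int_{4}^infinity f(x) dx:
  antiderivative F(x) = -2/sqrt(x).
  As x -> infinity, F(x) -> 0 (since p = 3/2 > 1).
  So int = F(infinity) - F(4) = 0 - (-1) = 1.
  Finite, so by the integral test, the series converges.

converges


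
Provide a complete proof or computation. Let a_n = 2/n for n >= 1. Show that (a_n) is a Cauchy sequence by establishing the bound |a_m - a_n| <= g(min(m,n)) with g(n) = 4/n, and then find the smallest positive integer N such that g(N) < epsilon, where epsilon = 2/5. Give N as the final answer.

For any m, n >= 1, by the triangle inequality:
|a_m - a_n| = |2/m - 2/n| <= 2*1/m + 2*1/n <= 4/min(m,n).
So g(n) = 4/n bounds the Cauchy difference. Since g(n) -> 0, (a_n) is Cauchy.
Now solve g(N) < 2/5: 4/N < 2/5 <=> N > 4 / (2/5) = 10.
The smallest integer strictly greater than 10 is N = 11.
Check: g(11) = 4/11 = 4/11 < 2/5; g(10) = 2/5 >= 2/5. So N = 11.

11


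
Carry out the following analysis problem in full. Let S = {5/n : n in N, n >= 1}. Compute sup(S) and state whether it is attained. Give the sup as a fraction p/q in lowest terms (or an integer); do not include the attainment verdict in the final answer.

Analysis:
- Values: 5, 5/2, 5/3, 5/4, ... strictly decreasing.
- The maximum is 5 (n=1); sup = 5 (attained).
- The set is bounded below by 0; 5/n -> 0 so 0 is the greatest lower bound.
- 0 is not in the set, so inf = 0 is not attained.
Conclusion: sup(S) = 5, attained in S.

5


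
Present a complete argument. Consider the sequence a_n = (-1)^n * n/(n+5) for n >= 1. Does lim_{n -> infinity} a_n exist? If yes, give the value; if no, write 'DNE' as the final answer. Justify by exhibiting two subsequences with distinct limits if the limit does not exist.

Examine the behaviour of a_n along subsequences.
a_{2k} = 2k/(2k+5) -> 1. a_{2k+1} = -(2k+1)/(2k+6) -> -1.
Since these two subsequential limits are 1 and -1, distinct, the full sequence cannot converge (a convergent sequence has all subsequences tending to the same limit). So lim a_n does not exist.

DNE


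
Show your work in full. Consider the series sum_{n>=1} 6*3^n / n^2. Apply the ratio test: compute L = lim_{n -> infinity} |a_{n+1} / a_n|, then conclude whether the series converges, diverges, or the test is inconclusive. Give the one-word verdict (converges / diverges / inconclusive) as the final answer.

Let a_n denote the general term. Form the ratio a_{n+1}/a_n and simplify:
a_{n+1}/a_n = 3*n^2/(n + 1)^2
Take the limit as n -> infinity: L = 3.
Since L = 3 > 1 (or L = infinity), the ratio test implies the series diverges.

diverges


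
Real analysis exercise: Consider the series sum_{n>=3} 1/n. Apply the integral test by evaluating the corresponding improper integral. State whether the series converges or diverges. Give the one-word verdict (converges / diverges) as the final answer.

Let f(x) = 1/x. Then f is positive, continuous, and decreasing on [3, infinity), so the integral test applies.
Compute the improper integral int_{3}^infinity f(x) dx:
  antiderivative F(x) = log(x).
  As x -> infinity, log(x) -> infinity.
  So int = infinity - log(3) = infinity. By the integral test, the series diverges.

diverges


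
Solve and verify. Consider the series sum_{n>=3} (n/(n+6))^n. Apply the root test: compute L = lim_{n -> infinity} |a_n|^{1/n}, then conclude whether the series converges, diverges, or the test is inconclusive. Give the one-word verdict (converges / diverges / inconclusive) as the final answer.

Let a_n denote the general term. Form |a_n|^(1/n) and simplify:
|a_n|^(1/n) = n/(n + 6)
Take the limit as n -> infinity: L = 1.
Since L = 1, the root test is inconclusive. (In fact a_n = (n/(n+6))^n -> e^(-6) != 0, so the nth-term test shows divergence; but the root test itself gives no conclusion.)

inconclusive


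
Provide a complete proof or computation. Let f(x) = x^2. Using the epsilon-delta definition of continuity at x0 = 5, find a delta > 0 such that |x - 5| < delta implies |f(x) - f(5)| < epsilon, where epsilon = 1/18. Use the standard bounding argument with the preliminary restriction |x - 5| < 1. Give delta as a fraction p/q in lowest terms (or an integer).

Factor: |x^2 - (5)^2| = |x - 5| * |x + 5|.
Impose |x - 5| < 1 first. Then |x + 5| = |(x - 5) + 2*(5)| <= |x - 5| + 2*|5| < 1 + 10 = 11.
So |x^2 - (5)^2| < delta * 11.
We need delta * 11 <= 1/18, i.e. delta <= 1/18/11 = 1/198.
Since 1/198 < 1, this is tighter than 1; take delta = 1/198.
So delta = 1/198 works.

1/198


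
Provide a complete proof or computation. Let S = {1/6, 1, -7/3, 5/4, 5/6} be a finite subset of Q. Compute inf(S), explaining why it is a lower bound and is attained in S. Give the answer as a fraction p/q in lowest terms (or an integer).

S is finite, so inf(S) = min(S).
Sorted increasing:
-7/3, 1/6, 5/6, 1, 5/4
The extremum is -7/3.
For every x in S, x >= -7/3. And -7/3 is in S, so it is attained.
Therefore inf(S) = -7/3.

-7/3


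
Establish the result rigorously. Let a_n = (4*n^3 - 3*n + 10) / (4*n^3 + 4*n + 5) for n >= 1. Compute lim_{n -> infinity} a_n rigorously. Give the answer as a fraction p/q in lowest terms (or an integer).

Divide numerator and denominator by n^3, the highest power:
numerator / n^3 = 4 - 3/n^2 + 10/n^3
denominator / n^3 = 4 + 4/n^2 + 5/n^3
As n -> infinity, all terms of the form c/n^k (k >= 1) tend to 0.
So numerator / n^3 -> 4 and denominator / n^3 -> 4.
Therefore lim a_n = 1.

1


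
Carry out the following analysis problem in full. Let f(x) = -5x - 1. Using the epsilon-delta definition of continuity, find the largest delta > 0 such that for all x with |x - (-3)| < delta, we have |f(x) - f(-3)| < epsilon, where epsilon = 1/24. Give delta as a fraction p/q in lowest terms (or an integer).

We compute f(-3) = -5*(-3) - 1 = 14.
|f(x) - f(-3)| = |-5x - 1 - (14)| = |-5(x - (-3))| = 5|x - (-3)|.
We need 5|x - (-3)| < 1/24, i.e. |x - (-3)| < 1/24 / 5 = 1/120.
So any delta <= 1/120 works. Conversely, if delta > 1/120, then x = -3 + 1/120 satisfies |x - (-3)| = 1/120 < delta but |f(x) - f(-3)| = 5 * 1/120 = 1/24, which is not < 1/24; so no larger delta works.
Hence the largest such delta is 1/120.

1/120


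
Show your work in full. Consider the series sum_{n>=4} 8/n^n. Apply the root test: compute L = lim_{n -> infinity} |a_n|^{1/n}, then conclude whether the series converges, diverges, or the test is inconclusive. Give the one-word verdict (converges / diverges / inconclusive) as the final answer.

Let a_n denote the general term. Form |a_n|^(1/n) and simplify:
|a_n|^(1/n) = 2^(3/n)/n
Take the limit as n -> infinity: L = 0.
Since L = 0 < 1, the root test implies convergence.

converges


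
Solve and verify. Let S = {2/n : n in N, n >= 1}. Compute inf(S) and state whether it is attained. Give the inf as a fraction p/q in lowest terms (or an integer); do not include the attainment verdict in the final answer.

Analysis:
- Values: 2, 1, 2/3, 1/2, ... strictly decreasing.
- The maximum is 2 (n=1); sup = 2 (attained).
- The set is bounded below by 0; 2/n -> 0 so 0 is the greatest lower bound.
- 0 is not in the set, so inf = 0 is not attained.
Conclusion: inf(S) = 0, not attained in S.

0


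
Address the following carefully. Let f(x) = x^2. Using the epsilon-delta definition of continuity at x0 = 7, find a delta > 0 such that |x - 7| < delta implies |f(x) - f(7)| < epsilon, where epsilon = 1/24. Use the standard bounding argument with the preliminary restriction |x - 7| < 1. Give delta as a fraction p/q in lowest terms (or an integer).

Factor: |x^2 - (7)^2| = |x - 7| * |x + 7|.
Impose |x - 7| < 1 first. Then |x + 7| = |(x - 7) + 2*(7)| <= |x - 7| + 2*|7| < 1 + 14 = 15.
So |x^2 - (7)^2| < delta * 15.
We need delta * 15 <= 1/24, i.e. delta <= 1/24/15 = 1/360.
Since 1/360 < 1, this is tighter than 1; take delta = 1/360.
So delta = 1/360 works.

1/360


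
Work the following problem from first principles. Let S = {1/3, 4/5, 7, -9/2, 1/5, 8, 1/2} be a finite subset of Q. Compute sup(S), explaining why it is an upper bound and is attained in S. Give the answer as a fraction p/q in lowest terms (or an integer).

S is finite, so sup(S) = max(S).
Sorted decreasing:
8, 7, 4/5, 1/2, 1/3, 1/5, -9/2
The extremum is 8.
For every x in S, x <= 8. And 8 is in S, so it is attained.
Therefore sup(S) = 8.

8


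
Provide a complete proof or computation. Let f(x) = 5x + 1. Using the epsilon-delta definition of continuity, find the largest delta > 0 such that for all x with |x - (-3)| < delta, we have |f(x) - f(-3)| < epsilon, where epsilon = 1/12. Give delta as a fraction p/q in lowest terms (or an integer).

We compute f(-3) = 5*(-3) + 1 = -14.
|f(x) - f(-3)| = |5x + 1 - (-14)| = |5(x - (-3))| = 5|x - (-3)|.
We need 5|x - (-3)| < 1/12, i.e. |x - (-3)| < 1/12 / 5 = 1/60.
So any delta <= 1/60 works. Conversely, if delta > 1/60, then x = -3 + 1/60 satisfies |x - (-3)| = 1/60 < delta but |f(x) - f(-3)| = 5 * 1/60 = 1/12, which is not < 1/12; so no larger delta works.
Hence the largest such delta is 1/60.

1/60


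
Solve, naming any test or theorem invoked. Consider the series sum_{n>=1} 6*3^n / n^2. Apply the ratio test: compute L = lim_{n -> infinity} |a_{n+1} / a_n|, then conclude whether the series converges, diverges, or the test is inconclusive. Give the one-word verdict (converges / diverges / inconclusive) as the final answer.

Let a_n denote the general term. Form the ratio a_{n+1}/a_n and simplify:
a_{n+1}/a_n = 3*n^2/(n + 1)^2
Take the limit as n -> infinity: L = 3.
Since L = 3 > 1 (or L = infinity), the ratio test implies the series diverges.

diverges


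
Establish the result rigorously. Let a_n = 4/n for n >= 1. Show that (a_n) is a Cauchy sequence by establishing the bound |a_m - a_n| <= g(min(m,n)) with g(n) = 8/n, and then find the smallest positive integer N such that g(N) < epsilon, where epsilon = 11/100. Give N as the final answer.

For any m, n >= 1, by the triangle inequality:
|a_m - a_n| = |4/m - 4/n| <= 4*1/m + 4*1/n <= 8/min(m,n).
So g(n) = 8/n bounds the Cauchy difference. Since g(n) -> 0, (a_n) is Cauchy.
Now solve g(N) < 11/100: 8/N < 11/100 <=> N > 8 / (11/100) = 800/11.
The smallest integer strictly greater than 800/11 is N = 73.
Check: g(73) = 8/73 = 8/73 < 11/100; g(72) = 1/9 >= 11/100. So N = 73.

73


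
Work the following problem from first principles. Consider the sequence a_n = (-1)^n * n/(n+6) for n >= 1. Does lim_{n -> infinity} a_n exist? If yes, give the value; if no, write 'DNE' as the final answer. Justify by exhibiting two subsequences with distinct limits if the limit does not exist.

Examine the behaviour of a_n along subsequences.
a_{2k} = 2k/(2k+6) -> 1. a_{2k+1} = -(2k+1)/(2k+7) -> -1.
Since these two subsequential limits are 1 and -1, distinct, the full sequence cannot converge (a convergent sequence has all subsequences tending to the same limit). So lim a_n does not exist.

DNE


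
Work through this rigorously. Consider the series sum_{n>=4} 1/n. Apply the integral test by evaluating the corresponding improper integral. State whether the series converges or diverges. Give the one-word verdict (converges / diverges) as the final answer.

Let f(x) = 1/x. Then f is positive, continuous, and decreasing on [4, infinity), so the integral test applies.
Compute the improper integral int_{4}^infinity f(x) dx:
  antiderivative F(x) = log(x).
  As x -> infinity, log(x) -> infinity.
  So int = infinity - log(4) = infinity. By the integral test, the series diverges.

diverges


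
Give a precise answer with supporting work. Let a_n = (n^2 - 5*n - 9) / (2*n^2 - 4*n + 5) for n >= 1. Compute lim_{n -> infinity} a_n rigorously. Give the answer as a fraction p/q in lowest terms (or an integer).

Divide numerator and denominator by n^2, the highest power:
numerator / n^2 = 1 - 5/n - 9/n^2
denominator / n^2 = 2 - 4/n + 5/n^2
As n -> infinity, all terms of the form c/n^k (k >= 1) tend to 0.
So numerator / n^2 -> 1 and denominator / n^2 -> 2.
Therefore lim a_n = 1/2.

1/2


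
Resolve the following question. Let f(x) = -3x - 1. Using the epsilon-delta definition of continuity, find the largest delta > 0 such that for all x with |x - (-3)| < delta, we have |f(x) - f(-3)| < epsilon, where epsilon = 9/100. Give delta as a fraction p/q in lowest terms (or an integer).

We compute f(-3) = -3*(-3) - 1 = 8.
|f(x) - f(-3)| = |-3x - 1 - (8)| = |-3(x - (-3))| = 3|x - (-3)|.
We need 3|x - (-3)| < 9/100, i.e. |x - (-3)| < 9/100 / 3 = 3/100.
So any delta <= 3/100 works. Conversely, if delta > 3/100, then x = -3 + 3/100 satisfies |x - (-3)| = 3/100 < delta but |f(x) - f(-3)| = 3 * 3/100 = 9/100, which is not < 9/100; so no larger delta works.
Hence the largest such delta is 3/100.

3/100


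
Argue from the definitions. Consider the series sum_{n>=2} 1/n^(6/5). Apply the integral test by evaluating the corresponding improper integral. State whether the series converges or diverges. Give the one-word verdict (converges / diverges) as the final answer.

Let f(x) = x^(-6/5). Then f is positive, continuous, and decreasing on [2, infinity), so the integral test applies.
Compute the improper integral int_{2}^infinity f(x) dx:
  antiderivative F(x) = -5/x^(1/5).
  As x -> infinity, F(x) -> 0 (since p = 6/5 > 1).
  So int = F(infinity) - F(2) = 0 - (-5*2^(4/5)/2) = 5*2^(4/5)/2.
  Finite, so by the integral test, the series converges.

converges


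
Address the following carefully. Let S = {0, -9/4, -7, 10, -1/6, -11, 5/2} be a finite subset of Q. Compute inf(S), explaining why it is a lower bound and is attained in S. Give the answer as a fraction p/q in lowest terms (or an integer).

S is finite, so inf(S) = min(S).
Sorted increasing:
-11, -7, -9/4, -1/6, 0, 5/2, 10
The extremum is -11.
For every x in S, x >= -11. And -11 is in S, so it is attained.
Therefore inf(S) = -11.

-11


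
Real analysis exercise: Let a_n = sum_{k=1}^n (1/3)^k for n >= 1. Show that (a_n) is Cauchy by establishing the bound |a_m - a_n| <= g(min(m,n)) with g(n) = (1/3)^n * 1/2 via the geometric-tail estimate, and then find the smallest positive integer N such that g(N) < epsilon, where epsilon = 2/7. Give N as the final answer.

For m > n >= 1: |a_m - a_n| = sum_{k=n+1}^m (1/3)^k < sum_{k=n+1}^infinity (1/3)^k = (1/3)^(n+1) / (1 - 1/3) = (1/3)^n * (1/3) * (3/2) = (1/3)^n * 1/2.
So g(n) = (1/3)^n / 2. Since g(n) -> 0, (a_n) is Cauchy.
Now solve g(N) < 2/7: (1/3)^N / 2 < 2/7 <=> 3^N > 1 / (2 * 2/7) = 7/4.
Check powers of 3: 3^0 = 1 <= 7/4, 3^1 = 3 > 7/4.
So the smallest such N is 1. Check: g(1) = 1/(2 * 3) = 1/6 < 2/7.

1


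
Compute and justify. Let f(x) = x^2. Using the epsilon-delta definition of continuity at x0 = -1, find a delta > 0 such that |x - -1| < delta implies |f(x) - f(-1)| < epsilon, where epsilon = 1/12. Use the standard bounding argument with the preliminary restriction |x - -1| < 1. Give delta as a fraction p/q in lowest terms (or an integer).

Factor: |x^2 - (-1)^2| = |x - -1| * |x + -1|.
Impose |x - -1| < 1 first. Then |x + -1| = |(x - -1) + 2*(-1)| <= |x - -1| + 2*|-1| < 1 + 2 = 3.
So |x^2 - (-1)^2| < delta * 3.
We need delta * 3 <= 1/12, i.e. delta <= 1/12/3 = 1/36.
Since 1/36 < 1, this is tighter than 1; take delta = 1/36.
So delta = 1/36 works.

1/36


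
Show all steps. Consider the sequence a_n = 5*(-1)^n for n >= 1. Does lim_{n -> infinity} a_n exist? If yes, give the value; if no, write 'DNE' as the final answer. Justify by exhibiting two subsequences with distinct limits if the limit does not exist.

Examine the behaviour of a_n along subsequences.
Even-n subsequence a_{2k} = 5 -> 5. Odd-n subsequence a_{2k+1} = -5 -> -5.
Since these two subsequential limits are 5 and -5, distinct, the full sequence cannot converge (a convergent sequence has all subsequences tending to the same limit). So lim a_n does not exist.

DNE


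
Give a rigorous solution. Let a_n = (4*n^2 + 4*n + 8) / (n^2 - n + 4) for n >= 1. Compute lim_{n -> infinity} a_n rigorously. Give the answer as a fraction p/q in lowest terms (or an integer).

Divide numerator and denominator by n^2, the highest power:
numerator / n^2 = 4 + 4/n + 8/n^2
denominator / n^2 = 1 - 1/n + 4/n^2
As n -> infinity, all terms of the form c/n^k (k >= 1) tend to 0.
So numerator / n^2 -> 4 and denominator / n^2 -> 1.
Therefore lim a_n = 4.

4


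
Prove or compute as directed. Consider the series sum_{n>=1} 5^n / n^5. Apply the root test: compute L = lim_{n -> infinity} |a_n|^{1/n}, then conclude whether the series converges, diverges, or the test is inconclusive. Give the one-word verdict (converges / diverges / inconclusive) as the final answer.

Let a_n denote the general term. Form |a_n|^(1/n) and simplify:
|a_n|^(1/n) = 5/n^(5/n)
Take the limit as n -> infinity: L = 5.
Since L = 5 > 1, the root test implies divergence.

diverges


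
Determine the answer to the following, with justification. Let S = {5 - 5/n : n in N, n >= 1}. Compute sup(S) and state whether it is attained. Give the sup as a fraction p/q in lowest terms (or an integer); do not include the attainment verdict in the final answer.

Analysis:
- Values: 0, 5/2, 10/3, 15/4, ... strictly increasing.
- Minimum is 0 (n=1); inf = 0 (attained).
- 5 - 5/n -> 5 from below; sup = 5, not attained.
Conclusion: sup(S) = 5, not attained in S.

5


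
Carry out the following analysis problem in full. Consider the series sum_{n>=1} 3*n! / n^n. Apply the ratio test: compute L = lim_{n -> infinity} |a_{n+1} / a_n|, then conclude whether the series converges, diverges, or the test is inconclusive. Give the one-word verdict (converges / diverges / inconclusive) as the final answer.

Let a_n denote the general term. Form the ratio a_{n+1}/a_n and simplify:
a_{n+1}/a_n = (n/(n + 1))^n
Take the limit as n -> infinity: L = exp(-1).
Since L = exp(-1) < 1, the ratio test implies the series converges.

converges


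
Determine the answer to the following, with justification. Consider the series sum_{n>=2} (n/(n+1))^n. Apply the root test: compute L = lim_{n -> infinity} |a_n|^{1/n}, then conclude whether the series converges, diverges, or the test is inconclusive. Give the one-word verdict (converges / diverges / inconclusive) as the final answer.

Let a_n denote the general term. Form |a_n|^(1/n) and simplify:
|a_n|^(1/n) = n/(n + 1)
Take the limit as n -> infinity: L = 1.
Since L = 1, the root test is inconclusive. (In fact a_n = (n/(n+1))^n -> e^(-1) != 0, so the nth-term test shows divergence; but the root test itself gives no conclusion.)

inconclusive


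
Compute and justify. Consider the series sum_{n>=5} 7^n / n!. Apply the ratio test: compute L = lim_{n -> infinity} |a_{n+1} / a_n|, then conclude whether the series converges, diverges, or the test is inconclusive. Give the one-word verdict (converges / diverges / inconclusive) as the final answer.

Let a_n denote the general term. Form the ratio a_{n+1}/a_n and simplify:
a_{n+1}/a_n = 7/(n + 1)
Take the limit as n -> infinity: L = 0.
Since L = 0 < 1, the ratio test implies the series converges.

converges


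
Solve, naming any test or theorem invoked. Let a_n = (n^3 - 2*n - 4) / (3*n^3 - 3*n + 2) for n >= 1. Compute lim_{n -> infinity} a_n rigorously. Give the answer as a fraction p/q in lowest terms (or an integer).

Divide numerator and denominator by n^3, the highest power:
numerator / n^3 = 1 - 2/n^2 - 4/n^3
denominator / n^3 = 3 - 3/n^2 + 2/n^3
As n -> infinity, all terms of the form c/n^k (k >= 1) tend to 0.
So numerator / n^3 -> 1 and denominator / n^3 -> 3.
Therefore lim a_n = 1/3.

1/3


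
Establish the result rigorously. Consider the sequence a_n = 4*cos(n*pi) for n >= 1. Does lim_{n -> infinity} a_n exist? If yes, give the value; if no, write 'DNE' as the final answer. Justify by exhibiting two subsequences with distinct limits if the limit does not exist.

Examine the behaviour of a_n along subsequences.
cos(n*pi) = (-1)^n, so a_n = 4*(-1)^n. a_{2k} = 4 -> 4. a_{2k+1} = -4 -> -4.
Since these two subsequential limits are 4 and -4, distinct, the full sequence cannot converge (a convergent sequence has all subsequences tending to the same limit). So lim a_n does not exist.

DNE


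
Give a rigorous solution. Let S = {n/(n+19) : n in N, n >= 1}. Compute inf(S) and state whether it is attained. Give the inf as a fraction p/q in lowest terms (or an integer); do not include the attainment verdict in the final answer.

Analysis:
- Values: 1/20, 2/21, 3/22, 4/23, ... strictly increasing.
- Minimum is 1/20 (n=1); inf = 1/20 (attained).
- n/(n+19) = 1 - 19/(n+19) -> 1 from below as n -> infinity, and never equals 1.
- So sup = 1 (not attained).
Conclusion: inf(S) = 1/20, attained in S.

1/20


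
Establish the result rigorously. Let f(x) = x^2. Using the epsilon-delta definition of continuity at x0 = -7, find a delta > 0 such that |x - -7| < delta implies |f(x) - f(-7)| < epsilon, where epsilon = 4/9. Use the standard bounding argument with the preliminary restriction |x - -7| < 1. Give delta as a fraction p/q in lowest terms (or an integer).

Factor: |x^2 - (-7)^2| = |x - -7| * |x + -7|.
Impose |x - -7| < 1 first. Then |x + -7| = |(x - -7) + 2*(-7)| <= |x - -7| + 2*|-7| < 1 + 14 = 15.
So |x^2 - (-7)^2| < delta * 15.
We need delta * 15 <= 4/9, i.e. delta <= 4/9/15 = 4/135.
Since 4/135 < 1, this is tighter than 1; take delta = 4/135.
So delta = 4/135 works.

4/135


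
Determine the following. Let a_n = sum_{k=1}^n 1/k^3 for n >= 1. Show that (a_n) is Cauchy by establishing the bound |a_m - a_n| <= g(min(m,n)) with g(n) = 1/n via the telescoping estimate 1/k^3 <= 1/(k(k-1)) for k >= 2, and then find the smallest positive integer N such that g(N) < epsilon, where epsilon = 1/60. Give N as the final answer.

For m > n >= 1: |a_m - a_n| = sum_{k=n+1}^m 1/k^3.
Use 1/k^3 <= 1/(k(k-1)) = 1/(k-1) - 1/k for k >= 2 (which holds since k^3 >= k^2 >= k(k-1) for k >= 2):
sum_{k=n+1}^m 1/k^3 <= sum_{k=n+1}^m (1/(k-1) - 1/k) = 1/n - 1/m <= 1/n.
By symmetry the same bound holds with n,m swapped, so |a_m - a_n| <= 1/min(m,n) = g(min(m,n)). Since g(n) -> 0, (a_n) is Cauchy.
Now solve g(N) < 1/60: 1/N < 1/60 <=> N > 1/(1/60) = 60.
The smallest integer strictly greater than 60 is N = 61.
Check: g(61) = 1/61 < 1/60; g(60) = 1/60 >= 1/60. So N = 61.

61


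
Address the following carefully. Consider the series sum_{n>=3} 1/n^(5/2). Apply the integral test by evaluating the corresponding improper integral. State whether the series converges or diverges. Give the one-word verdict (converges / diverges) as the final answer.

Let f(x) = x^(-5/2). Then f is positive, continuous, and decreasing on [3, infinity), so the integral test applies.
Compute the improper integral int_{3}^infinity f(x) dx:
  antiderivative F(x) = -2/(3*x^(3/2)).
  As x -> infinity, F(x) -> 0 (since p = 5/2 > 1).
  So int = F(infinity) - F(3) = 0 - (-2*sqrt(3)/27) = 2*sqrt(3)/27.
  Finite, so by the integral test, the series converges.

converges


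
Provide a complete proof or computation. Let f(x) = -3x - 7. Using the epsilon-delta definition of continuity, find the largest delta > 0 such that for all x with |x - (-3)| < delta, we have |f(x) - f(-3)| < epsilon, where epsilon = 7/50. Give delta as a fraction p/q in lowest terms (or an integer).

We compute f(-3) = -3*(-3) - 7 = 2.
|f(x) - f(-3)| = |-3x - 7 - (2)| = |-3(x - (-3))| = 3|x - (-3)|.
We need 3|x - (-3)| < 7/50, i.e. |x - (-3)| < 7/50 / 3 = 7/150.
So any delta <= 7/150 works. Conversely, if delta > 7/150, then x = -3 + 7/150 satisfies |x - (-3)| = 7/150 < delta but |f(x) - f(-3)| = 3 * 7/150 = 7/50, which is not < 7/50; so no larger delta works.
Hence the largest such delta is 7/150.

7/150


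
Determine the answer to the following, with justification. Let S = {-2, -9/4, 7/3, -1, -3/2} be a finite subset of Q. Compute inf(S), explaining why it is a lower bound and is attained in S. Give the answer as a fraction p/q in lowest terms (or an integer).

S is finite, so inf(S) = min(S).
Sorted increasing:
-9/4, -2, -3/2, -1, 7/3
The extremum is -9/4.
For every x in S, x >= -9/4. And -9/4 is in S, so it is attained.
Therefore inf(S) = -9/4.

-9/4


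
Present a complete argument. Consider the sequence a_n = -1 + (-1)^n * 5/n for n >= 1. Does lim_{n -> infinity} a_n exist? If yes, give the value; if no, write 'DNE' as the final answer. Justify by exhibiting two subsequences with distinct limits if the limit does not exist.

Examine the behaviour of a_n along subsequences.
Even-n subsequence a_{2k} = -1 + 5/(2k) -> -1. Odd-n subsequence a_{2k+1} = -1 - 5/(2k+1) -> -1. Both tend to -1, which suggests the limit is -1; verify directly.
|a_n - (-1)| = |(-1)^n * 5/n| = 5/n for every n >= 1.
Given epsilon > 0, choose a positive integer N > 5/epsilon. Then for all n >= N, |a_n - (-1)| = 5/n <= 5/N < epsilon.
So by the definition of the limit, lim a_n exists and equals -1.

-1


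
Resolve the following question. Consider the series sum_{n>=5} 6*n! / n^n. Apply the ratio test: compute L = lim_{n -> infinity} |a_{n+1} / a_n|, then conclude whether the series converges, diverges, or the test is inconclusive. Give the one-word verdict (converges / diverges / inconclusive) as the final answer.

Let a_n denote the general term. Form the ratio a_{n+1}/a_n and simplify:
a_{n+1}/a_n = (n/(n + 1))^n
Take the limit as n -> infinity: L = exp(-1).
Since L = exp(-1) < 1, the ratio test implies the series converges.

converges


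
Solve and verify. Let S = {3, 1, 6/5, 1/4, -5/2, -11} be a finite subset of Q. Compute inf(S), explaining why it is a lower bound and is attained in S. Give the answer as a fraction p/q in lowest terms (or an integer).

S is finite, so inf(S) = min(S).
Sorted increasing:
-11, -5/2, 1/4, 1, 6/5, 3
The extremum is -11.
For every x in S, x >= -11. And -11 is in S, so it is attained.
Therefore inf(S) = -11.

-11


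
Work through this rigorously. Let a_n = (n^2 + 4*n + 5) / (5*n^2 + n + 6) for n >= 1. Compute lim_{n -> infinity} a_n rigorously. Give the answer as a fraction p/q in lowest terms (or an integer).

Divide numerator and denominator by n^2, the highest power:
numerator / n^2 = 1 + 4/n + 5/n^2
denominator / n^2 = 5 + 1/n + 6/n^2
As n -> infinity, all terms of the form c/n^k (k >= 1) tend to 0.
So numerator / n^2 -> 1 and denominator / n^2 -> 5.
Therefore lim a_n = 1/5.

1/5


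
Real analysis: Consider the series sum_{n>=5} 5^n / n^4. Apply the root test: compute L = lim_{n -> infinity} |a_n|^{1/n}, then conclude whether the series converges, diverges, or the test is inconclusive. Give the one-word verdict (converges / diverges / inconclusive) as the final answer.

Let a_n denote the general term. Form |a_n|^(1/n) and simplify:
|a_n|^(1/n) = 5/n^(4/n)
Take the limit as n -> infinity: L = 5.
Since L = 5 > 1, the root test implies divergence.

diverges


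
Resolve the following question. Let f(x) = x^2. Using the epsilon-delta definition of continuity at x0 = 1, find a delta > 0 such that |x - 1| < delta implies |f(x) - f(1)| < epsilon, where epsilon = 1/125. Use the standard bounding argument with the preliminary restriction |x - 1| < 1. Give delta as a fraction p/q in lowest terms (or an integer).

Factor: |x^2 - (1)^2| = |x - 1| * |x + 1|.
Impose |x - 1| < 1 first. Then |x + 1| = |(x - 1) + 2*(1)| <= |x - 1| + 2*|1| < 1 + 2 = 3.
So |x^2 - (1)^2| < delta * 3.
We need delta * 3 <= 1/125, i.e. delta <= 1/125/3 = 1/375.
Since 1/375 < 1, this is tighter than 1; take delta = 1/375.
So delta = 1/375 works.

1/375


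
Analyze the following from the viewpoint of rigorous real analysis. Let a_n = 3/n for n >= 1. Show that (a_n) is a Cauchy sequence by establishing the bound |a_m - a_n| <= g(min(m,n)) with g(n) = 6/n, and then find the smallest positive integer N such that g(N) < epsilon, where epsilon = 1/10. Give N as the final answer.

For any m, n >= 1, by the triangle inequality:
|a_m - a_n| = |3/m - 3/n| <= 3*1/m + 3*1/n <= 6/min(m,n).
So g(n) = 6/n bounds the Cauchy difference. Since g(n) -> 0, (a_n) is Cauchy.
Now solve g(N) < 1/10: 6/N < 1/10 <=> N > 6 / (1/10) = 60.
The smallest integer strictly greater than 60 is N = 61.
Check: g(61) = 6/61 = 6/61 < 1/10; g(60) = 1/10 >= 1/10. So N = 61.

61


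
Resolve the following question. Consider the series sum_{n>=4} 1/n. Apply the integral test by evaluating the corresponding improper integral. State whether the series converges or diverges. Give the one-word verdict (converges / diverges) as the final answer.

Let f(x) = 1/x. Then f is positive, continuous, and decreasing on [4, infinity), so the integral test applies.
Compute the improper integral int_{4}^infinity f(x) dx:
  antiderivative F(x) = log(x).
  As x -> infinity, log(x) -> infinity.
  So int = infinity - log(4) = infinity. By the integral test, the series diverges.

diverges


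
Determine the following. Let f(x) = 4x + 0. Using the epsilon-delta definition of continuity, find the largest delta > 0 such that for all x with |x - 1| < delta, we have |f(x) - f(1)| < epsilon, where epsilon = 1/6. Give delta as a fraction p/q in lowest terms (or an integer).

We compute f(1) = 4*(1) + 0 = 4.
|f(x) - f(1)| = |4x + 0 - (4)| = |4(x - 1)| = 4|x - 1|.
We need 4|x - 1| < 1/6, i.e. |x - 1| < 1/6 / 4 = 1/24.
So any delta <= 1/24 works. Conversely, if delta > 1/24, then x = 1 + 1/24 satisfies |x - 1| = 1/24 < delta but |f(x) - f(1)| = 4 * 1/24 = 1/6, which is not < 1/6; so no larger delta works.
Hence the largest such delta is 1/24.

1/24


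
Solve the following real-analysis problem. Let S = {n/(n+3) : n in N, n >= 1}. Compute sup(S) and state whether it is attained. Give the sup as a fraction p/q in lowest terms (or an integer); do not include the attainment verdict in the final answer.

Analysis:
- Values: 1/4, 2/5, 1/2, 4/7, ... strictly increasing.
- Minimum is 1/4 (n=1); inf = 1/4 (attained).
- n/(n+3) = 1 - 3/(n+3) -> 1 from below as n -> infinity, and never equals 1.
- So sup = 1 (not attained).
Conclusion: sup(S) = 1, not attained in S.

1


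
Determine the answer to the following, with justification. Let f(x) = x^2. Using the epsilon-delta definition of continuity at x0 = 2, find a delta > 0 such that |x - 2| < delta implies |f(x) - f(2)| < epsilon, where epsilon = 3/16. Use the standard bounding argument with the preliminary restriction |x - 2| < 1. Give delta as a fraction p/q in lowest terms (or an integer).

Factor: |x^2 - (2)^2| = |x - 2| * |x + 2|.
Impose |x - 2| < 1 first. Then |x + 2| = |(x - 2) + 2*(2)| <= |x - 2| + 2*|2| < 1 + 4 = 5.
So |x^2 - (2)^2| < delta * 5.
We need delta * 5 <= 3/16, i.e. delta <= 3/16/5 = 3/80.
Since 3/80 < 1, this is tighter than 1; take delta = 3/80.
So delta = 3/80 works.

3/80


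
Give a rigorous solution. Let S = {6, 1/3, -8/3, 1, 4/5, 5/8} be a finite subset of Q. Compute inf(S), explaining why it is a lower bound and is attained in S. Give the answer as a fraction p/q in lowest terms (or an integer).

S is finite, so inf(S) = min(S).
Sorted increasing:
-8/3, 1/3, 5/8, 4/5, 1, 6
The extremum is -8/3.
For every x in S, x >= -8/3. And -8/3 is in S, so it is attained.
Therefore inf(S) = -8/3.

-8/3


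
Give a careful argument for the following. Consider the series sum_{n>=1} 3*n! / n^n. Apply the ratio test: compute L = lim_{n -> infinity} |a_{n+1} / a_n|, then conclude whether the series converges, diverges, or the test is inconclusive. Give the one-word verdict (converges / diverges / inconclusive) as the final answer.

Let a_n denote the general term. Form the ratio a_{n+1}/a_n and simplify:
a_{n+1}/a_n = (n/(n + 1))^n
Take the limit as n -> infinity: L = exp(-1).
Since L = exp(-1) < 1, the ratio test implies the series converges.

converges


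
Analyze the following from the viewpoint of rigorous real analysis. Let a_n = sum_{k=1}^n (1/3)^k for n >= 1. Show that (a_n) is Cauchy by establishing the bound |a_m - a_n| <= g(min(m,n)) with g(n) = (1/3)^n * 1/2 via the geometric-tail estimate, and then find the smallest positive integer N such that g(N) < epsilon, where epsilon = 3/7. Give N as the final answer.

For m > n >= 1: |a_m - a_n| = sum_{k=n+1}^m (1/3)^k < sum_{k=n+1}^infinity (1/3)^k = (1/3)^(n+1) / (1 - 1/3) = (1/3)^n * (1/3) * (3/2) = (1/3)^n * 1/2.
So g(n) = (1/3)^n / 2. Since g(n) -> 0, (a_n) is Cauchy.
Now solve g(N) < 3/7: (1/3)^N / 2 < 3/7 <=> 3^N > 1 / (2 * 3/7) = 7/6.
Check powers of 3: 3^0 = 1 <= 7/6, 3^1 = 3 > 7/6.
So the smallest such N is 1. Check: g(1) = 1/(2 * 3) = 1/6 < 3/7.

1


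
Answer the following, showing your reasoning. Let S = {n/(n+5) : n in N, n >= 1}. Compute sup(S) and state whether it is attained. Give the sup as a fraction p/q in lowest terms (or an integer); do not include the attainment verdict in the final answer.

Analysis:
- Values: 1/6, 2/7, 3/8, 4/9, ... strictly increasing.
- Minimum is 1/6 (n=1); inf = 1/6 (attained).
- n/(n+5) = 1 - 5/(n+5) -> 1 from below as n -> infinity, and never equals 1.
- So sup = 1 (not attained).
Conclusion: sup(S) = 1, not attained in S.

1


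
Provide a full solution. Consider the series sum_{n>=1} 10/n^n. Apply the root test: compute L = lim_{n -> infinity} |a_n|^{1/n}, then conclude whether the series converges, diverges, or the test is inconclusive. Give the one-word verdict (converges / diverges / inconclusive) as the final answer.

Let a_n denote the general term. Form |a_n|^(1/n) and simplify:
|a_n|^(1/n) = 10^(1/n)/n
Take the limit as n -> infinity: L = 0.
Since L = 0 < 1, the root test implies convergence.

converges
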